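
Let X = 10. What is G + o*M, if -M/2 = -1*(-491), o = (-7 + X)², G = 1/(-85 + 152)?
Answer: -592145/67 ≈ -8838.0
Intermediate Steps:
G = 1/67 ≈ 0.014925
o = 9 (o = (-7 + 10)² = 3² = 9)
M = -982 (M = -(-2)*(-491) = -2*491 = -982)
G + o*M = 1/67 + 9*(-982) = 1/67 - 8838 = -592145/67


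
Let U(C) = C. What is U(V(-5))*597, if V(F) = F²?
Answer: 14925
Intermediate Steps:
U(V(-5))*597 = (-5)²*597 = 25*597 = 14925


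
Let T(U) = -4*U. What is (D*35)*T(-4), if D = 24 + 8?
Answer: 17920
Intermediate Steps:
D = 32
(D*35)*T(-4) = (32*35)*(-4*(-4)) = 1120*16 = 17920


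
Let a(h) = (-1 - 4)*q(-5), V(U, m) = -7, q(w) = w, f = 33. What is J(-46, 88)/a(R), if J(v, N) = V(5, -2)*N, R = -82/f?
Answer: -616/25 ≈ -24.640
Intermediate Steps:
R = -82/33 ≈ -2.4848
a(h) = 25 (a(h) = (-1 - 4)*(-5) = -5*(-5) = 25)
J(v, N) = -7*N
J(-46, 88)/a(R) = -7*88/25 = -616*1/25 = -616/25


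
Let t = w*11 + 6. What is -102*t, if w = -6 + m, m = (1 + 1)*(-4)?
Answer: 15096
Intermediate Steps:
m = -8 (m = 2*(-4) = -8)
w = -14 (w = -6 - 8 = -14)
t = -148 (t = -14*11 + 6 = -154 + 6 = -148)
-102*t = -102*(-148) = 15096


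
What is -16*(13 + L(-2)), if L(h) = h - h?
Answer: -208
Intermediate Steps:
L(h) = 0
-16*(13 + L(-2)) = -16*(13 + 0) = -16*13 = -208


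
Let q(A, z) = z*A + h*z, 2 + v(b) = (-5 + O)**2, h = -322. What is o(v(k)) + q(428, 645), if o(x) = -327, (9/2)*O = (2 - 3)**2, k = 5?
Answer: 68043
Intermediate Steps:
O = 2/9 (O = 2*(2 - 3)**2/9 = (2/9)*(-1)**2 = (2/9)*1 = 2/9 ≈ 0.22222)
v(b) = 1687/81 (v(b) = -2 + (-5 + 2/9)**2 = -2 + (-43/9)**2 = -2 + 1849/81 = 1687/81)
q(A, z) = -322*z + A*z (q(A, z) = z*A - 322*z = A*z - 322*z = -322*z + A*z)
o(v(k)) + q(428, 645) = -327 + 645*(-322 + 428) = -327 + 645*106 = -327 + 68370 = 68043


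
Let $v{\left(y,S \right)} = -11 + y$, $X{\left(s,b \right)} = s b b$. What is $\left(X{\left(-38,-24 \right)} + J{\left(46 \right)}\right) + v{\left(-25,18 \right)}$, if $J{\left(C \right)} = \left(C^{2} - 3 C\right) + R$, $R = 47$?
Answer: $-19899$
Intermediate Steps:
$X{\left(s,b \right)} = s b^{2}$ ($X{\left(s,b \right)} = b s b = s b^{2}$)
$J{\left(C \right)} = 47 + C^{2} - 3 C$ ($J{\left(C \right)} = \left(C^{2} - 3 C\right) + 47 = 47 + C^{2} - 3 C$)
$\left(X{\left(-38,-24 \right)} + J{\left(46 \right)}\right) + v{\left(-25,18 \right)} = \left(- 38 \left(-24\right)^{2} + \left(47 + 46^{2} - 138\right)\right) - 36 = \left(\left(-38\right) 576 + \left(47 + 2116 - 138\right)\right) - 36 = \left(-21888 + 2025\right) - 36 = -19863 - 36 = -19899$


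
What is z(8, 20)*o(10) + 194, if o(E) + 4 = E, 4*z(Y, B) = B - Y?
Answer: 212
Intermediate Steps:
z(Y, B) = -Y/4 + B/4 (z(Y, B) = (B - Y)/4 = -Y/4 + B/4)
o(E) = -4 + E
z(8, 20)*o(10) + 194 = (-¼*8 + (¼)*20)*(-4 + 10) + 194 = (-2 + 5)*6 + 194 = 3*6 + 194 = 18 + 194 = 212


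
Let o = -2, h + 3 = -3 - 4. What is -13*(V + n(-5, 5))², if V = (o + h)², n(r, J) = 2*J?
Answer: -308308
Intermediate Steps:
h = -10 (h = -3 + (-3 - 4) = -3 - 7 = -10)
V = 144 (V = (-2 - 10)² = (-12)² = 144)
-13*(V + n(-5, 5))² = -13*(144 + 2*5)² = -13*(144 + 10)² = -13*154² = -13*23716 = -308308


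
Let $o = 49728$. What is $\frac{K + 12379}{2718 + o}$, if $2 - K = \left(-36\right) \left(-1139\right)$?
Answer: $- \frac{9541}{17482} \approx -0.54576$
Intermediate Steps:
$K = -41002$ ($K = 2 - \left(-36\right) \left(-1139\right) = 2 - 41004 = -41002$)
$\frac{K + 12379}{2718 + o} = \frac{-41002 + 12379}{2718 + 49728} = - \frac{28623}{52446} = \left(-28623\right) \frac{1}{52446} = - \frac{9541}{17482}$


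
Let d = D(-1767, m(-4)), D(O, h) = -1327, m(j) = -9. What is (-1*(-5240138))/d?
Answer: -5240138/1327 ≈ -3948.9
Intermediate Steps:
d = -1327
(-1*(-5240138))/d = -1*(-5240138)/(-1327) = 5240138*(-1/1327) = -5240138/1327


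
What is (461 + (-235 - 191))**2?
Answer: 1225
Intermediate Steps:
(461 + (-235 - 191))**2 = (461 - 426)**2 = 35**2 = 1225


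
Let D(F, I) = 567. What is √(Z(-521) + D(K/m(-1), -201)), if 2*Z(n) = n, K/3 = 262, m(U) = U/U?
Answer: √1226/2 ≈ 17.507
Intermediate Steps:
m(U) = 1
K = 786 (K = 3*262 = 786)
Z(n) = n/2
√(Z(-521) + D(K/m(-1), -201)) = √((½)*(-521) + 567) = √(-521/2 + 567) = √(613/2) = √1226/2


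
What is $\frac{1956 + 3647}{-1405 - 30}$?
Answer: $- \frac{5603}{1435} \approx -3.9045$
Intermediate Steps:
$\frac{1956 + 3647}{-1405 - 30} = \frac{5603}{-1435} = 5603 \left(- \frac{1}{1435}\right) = - \frac{5603}{1435}$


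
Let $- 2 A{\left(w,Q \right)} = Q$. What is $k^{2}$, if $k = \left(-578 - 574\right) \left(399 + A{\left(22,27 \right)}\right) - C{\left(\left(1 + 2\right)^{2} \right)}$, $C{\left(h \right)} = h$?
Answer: $197229251025$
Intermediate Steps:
$A{\left(w,Q \right)} = - \frac{Q}{2}$
$k = -444105$ ($k = \left(-578 - 574\right) \left(399 - \frac{27}{2}\right) - \left(1 + 2\right)^{2} = - 1152 \left(399 - \frac{27}{2}\right) - 3^{2} = \left(-1152\right) \frac{771}{2} - 9 = -444096 - 9 = -444105$)
$k^{2} = \left(-444105\right)^{2} = 197229251025$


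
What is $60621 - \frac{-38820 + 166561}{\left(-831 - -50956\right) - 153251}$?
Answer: $\frac{6251728987}{103126} \approx 60622.0$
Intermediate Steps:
$60621 - \frac{-38820 + 166561}{\left(-831 - -50956\right) - 153251} = 60621 - \frac{127741}{\left(-831 + 50956\right) - 153251} = 60621 - \frac{127741}{50125 - 153251} = 60621 - \frac{127741}{-103126} = 60621 - 127741 \left(- \frac{1}{103126}\right) = 60621 - - \frac{127741}{103126} = 60621 + \frac{127741}{103126} = \frac{6251728987}{103126}$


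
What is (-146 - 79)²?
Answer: 50625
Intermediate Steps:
(-146 - 79)² = (-225)² = 50625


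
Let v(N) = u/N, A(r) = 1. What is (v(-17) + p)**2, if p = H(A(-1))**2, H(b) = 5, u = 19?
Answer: 164836/289 ≈ 570.37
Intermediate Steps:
p = 25 (p = 5**2 = 25)
v(N) = 19/N
(v(-17) + p)**2 = (19/(-17) + 25)**2 = (19*(-1/17) + 25)**2 = (-19/17 + 25)**2 = (406/17)**2 = 164836/289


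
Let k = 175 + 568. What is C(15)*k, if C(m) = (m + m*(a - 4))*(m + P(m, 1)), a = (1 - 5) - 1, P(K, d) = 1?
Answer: -1426560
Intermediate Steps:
a = -5 (a = -4 - 1 = -5)
k = 743
C(m) = -8*m*(1 + m) (C(m) = (m + m*(-5 - 4))*(m + 1) = (m + m*(-9))*(1 + m) = (m - 9*m)*(1 + m) = (-8*m)*(1 + m) = -8*m*(1 + m))
C(15)*k = -8*15*(1 + 15)*743 = -8*15*16*743 = -1920*743 = -1426560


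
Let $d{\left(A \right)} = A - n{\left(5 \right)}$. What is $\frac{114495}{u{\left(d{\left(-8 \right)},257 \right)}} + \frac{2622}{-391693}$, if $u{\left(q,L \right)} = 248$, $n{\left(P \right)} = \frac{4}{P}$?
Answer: $\frac{44846239779}{97139864} \approx 461.67$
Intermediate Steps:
$d{\left(A \right)} = - \frac{4}{5} + A$ ($d{\left(A \right)} = A - \frac{4}{5} = - \frac{4}{5} + A$)
$\frac{114495}{u{\left(d{\left(-8 \right)},257 \right)}} + \frac{2622}{-391693} = \frac{114495}{248} + \frac{2622}{-391693} = 114495 \cdot \frac{1}{248} + 2622 \left(- \frac{1}{391693}\right) = \frac{114495}{248} - \frac{2622}{391693} = \frac{44846239779}{97139864}$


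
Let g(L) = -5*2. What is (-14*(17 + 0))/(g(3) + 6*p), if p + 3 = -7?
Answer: 17/5 ≈ 3.4000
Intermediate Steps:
p = -10 (p = -3 - 7 = -10)
g(L) = -10
(-14*(17 + 0))/(g(3) + 6*p) = (-14*(17 + 0))/(-10 + 6*(-10)) = (-14*17)/(-10 - 60) = -238/(-70) = -238*(-1/70) = 17/5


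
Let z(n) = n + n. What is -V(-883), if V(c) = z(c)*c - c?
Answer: -1560261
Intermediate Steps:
z(n) = 2*n
V(c) = -c + 2*c² (V(c) = (2*c)*c - c = 2*c² - c = -c + 2*c²)
-V(-883) = -(-883)*(-1 + 2*(-883)) = -(-883)*(-1 - 1766) = -(-883)*(-1767) = -1*1560261 = -1560261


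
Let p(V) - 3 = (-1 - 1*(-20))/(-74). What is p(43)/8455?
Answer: 203/625670 ≈ 0.00032445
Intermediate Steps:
p(V) = 203/74 (p(V) = 3 + (-1 - 1*(-20))/(-74) = 3 + (-1 + 20)*(-1/74) = 3 + 19*(-1/74) = 3 - 19/74 = 203/74)
p(43)/8455 = (203/74)/8455 = (203/74)*(1/8455) = 203/625670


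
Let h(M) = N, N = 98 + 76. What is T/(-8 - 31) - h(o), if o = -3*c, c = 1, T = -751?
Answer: -6035/39 ≈ -154.74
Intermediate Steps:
o = -3 (o = -3*1 = -3)
N = 174
h(M) = 174
T/(-8 - 31) - h(o) = -751/(-8 - 31) - 1*174 = -751/(-39) - 174 = -751*(-1/39) - 174 = 751/39 - 174 = -6035/39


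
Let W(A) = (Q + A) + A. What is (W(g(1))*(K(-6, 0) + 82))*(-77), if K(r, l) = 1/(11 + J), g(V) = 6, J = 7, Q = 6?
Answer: -113729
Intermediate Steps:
K(r, l) = 1/18 (K(r, l) = 1/(11 + 7) = 1/18)
W(A) = 6 + 2*A (W(A) = (6 + A) + A = 6 + 2*A)
(W(g(1))*(K(-6, 0) + 82))*(-77) = ((6 + 2*6)*(1/18 + 82))*(-77) = ((6 + 12)*(1477/18))*(-77) = (18*(1477/18))*(-77) = 1477*(-77) = -113729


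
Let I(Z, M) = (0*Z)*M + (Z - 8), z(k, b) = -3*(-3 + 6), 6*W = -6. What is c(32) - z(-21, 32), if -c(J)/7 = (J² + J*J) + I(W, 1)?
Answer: -14264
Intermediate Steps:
W = -1 (W = (⅙)*(-6) = -1)
z(k, b) = -9 (z(k, b) = -3*3 = -9)
I(Z, M) = -8 + Z (I(Z, M) = 0*M + (-8 + Z) = 0 + (-8 + Z) = -8 + Z)
c(J) = 63 - 14*J² (c(J) = -7*((J² + J*J) + (-8 - 1)) = -7*((J² + J²) - 9) = -7*(2*J² - 9) = -7*(-9 + 2*J²) = 63 - 14*J²)
c(32) - z(-21, 32) = (63 - 14*32²) - 1*(-9) = (63 - 14*1024) + 9 = (63 - 14336) + 9 = -14273 + 9 = -14264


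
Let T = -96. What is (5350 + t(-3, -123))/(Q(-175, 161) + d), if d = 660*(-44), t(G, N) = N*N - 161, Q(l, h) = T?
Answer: -10159/14568 ≈ -0.69735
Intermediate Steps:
Q(l, h) = -96
t(G, N) = -161 + N² (t(G, N) = N² - 161 = -161 + N²)
d = -29040
(5350 + t(-3, -123))/(Q(-175, 161) + d) = (5350 + (-161 + (-123)²))/(-96 - 29040) = (5350 + (-161 + 15129))/(-29136) = (5350 + 14968)*(-1/29136) = 20318*(-1/29136) = -10159/14568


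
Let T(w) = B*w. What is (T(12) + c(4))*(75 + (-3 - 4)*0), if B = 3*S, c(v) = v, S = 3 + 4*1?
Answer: 19200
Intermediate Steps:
S = 7 (S = 3 + 4 = 7)
B = 21 (B = 3*7 = 21)
T(w) = 21*w
(T(12) + c(4))*(75 + (-3 - 4)*0) = (21*12 + 4)*(75 + (-3 - 4)*0) = (252 + 4)*(75 - 7*0) = 256*(75 + 0) = 256*75 = 19200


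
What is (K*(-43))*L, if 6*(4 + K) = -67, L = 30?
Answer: 19565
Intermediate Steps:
K = -91/6 (K = -4 + (1/6)*(-67) = -4 - 67/6 = -91/6 ≈ -15.167)
(K*(-43))*L = -91/6*(-43)*30 = (3913/6)*30 = 19565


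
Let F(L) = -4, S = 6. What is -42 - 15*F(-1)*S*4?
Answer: 1398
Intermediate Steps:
-42 - 15*F(-1)*S*4 = -42 - 15*(-4*6)*4 = -42 - (-360)*4 = -42 - 15*(-96) = -42 + 1440 = 1398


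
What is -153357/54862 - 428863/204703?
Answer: -54920919877/11230415986 ≈ -4.8904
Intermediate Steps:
-153357/54862 - 428863/204703 = -54920919877/11230415986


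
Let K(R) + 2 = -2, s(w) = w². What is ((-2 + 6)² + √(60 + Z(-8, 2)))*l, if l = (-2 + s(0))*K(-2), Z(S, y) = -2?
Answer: 128 + 8*√58 ≈ 188.93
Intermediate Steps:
K(R) = -4 (K(R) = -2 - 2 = -4)
l = 8 (l = (-2 + 0²)*(-4) = (-2 + 0)*(-4) = -2*(-4) = 8)
((-2 + 6)² + √(60 + Z(-8, 2)))*l = ((-2 + 6)² + √(60 - 2))*8 = (4² + √58)*8 = (16 + √58)*8 = 128 + 8*√58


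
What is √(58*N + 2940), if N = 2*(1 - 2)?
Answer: 2*√706 ≈ 53.141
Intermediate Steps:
N = -2 (N = 2*(-1) = -2)
√(58*N + 2940) = √(58*(-2) + 2940) = √(-116 + 2940) = √2824 = 2*√706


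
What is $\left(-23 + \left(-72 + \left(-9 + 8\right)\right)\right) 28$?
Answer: $-2688$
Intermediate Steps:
$\left(-23 + \left(-72 + \left(-9 + 8\right)\right)\right) 28 = \left(-23 - 73\right) 28 = \left(-96\right) 28 = -2688$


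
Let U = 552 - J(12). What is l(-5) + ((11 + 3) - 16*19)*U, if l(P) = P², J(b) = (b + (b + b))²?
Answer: 215785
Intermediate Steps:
J(b) = 9*b² (J(b) = (b + 2*b)² = (3*b)² = 9*b²)
U = -744 (U = 552 - 9*12² = 552 - 9*144 = 552 - 1*1296 = 552 - 1296 = -744)
l(-5) + ((11 + 3) - 16*19)*U = (-5)² + ((11 + 3) - 16*19)*(-744) = 25 + (14 - 304)*(-744) = 25 - 290*(-744) = 25 + 215760 = 215785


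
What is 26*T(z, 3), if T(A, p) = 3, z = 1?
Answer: 78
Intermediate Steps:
26*T(z, 3) = 26*3 = 78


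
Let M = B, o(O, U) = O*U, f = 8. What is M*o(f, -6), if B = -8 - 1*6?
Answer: 672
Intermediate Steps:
B = -14 (B = -8 - 6 = -14)
M = -14
M*o(f, -6) = -112*(-6) = -14*(-48) = 672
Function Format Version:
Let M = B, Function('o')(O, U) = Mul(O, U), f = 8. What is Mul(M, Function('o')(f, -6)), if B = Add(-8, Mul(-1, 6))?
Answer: 672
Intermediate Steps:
B = -14 (B = Add(-8, -6) = -14)
M = -14
Mul(M, Function('o')(f, -6)) = Mul(-14, Mul(8, -6)) = Mul(-14, -48) = 672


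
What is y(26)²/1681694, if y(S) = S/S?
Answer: 1/1681694 ≈ 5.9464e-7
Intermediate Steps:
y(S) = 1
y(26)²/1681694 = 1²/1681694 = 1*(1/1681694) = 1/1681694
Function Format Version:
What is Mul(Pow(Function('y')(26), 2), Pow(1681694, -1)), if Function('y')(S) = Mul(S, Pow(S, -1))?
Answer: Rational(1, 1681694) ≈ 5.9464e-7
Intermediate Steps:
Function('y')(S) = 1
Mul(Pow(Function('y')(26), 2), Pow(1681694, -1)) = Mul(Pow(1, 2), Pow(1681694, -1)) = Mul(1, Rational(1, 1681694)) = Rational(1, 1681694)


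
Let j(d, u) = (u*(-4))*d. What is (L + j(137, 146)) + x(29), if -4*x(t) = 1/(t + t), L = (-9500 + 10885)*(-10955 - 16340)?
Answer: -8788991257/232 ≈ -3.7884e+7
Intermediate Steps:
j(d, u) = -4*d*u (j(d, u) = (-4*u)*d = -4*d*u)
L = -37803575 (L = 1385*(-27295) = -37803575)
x(t) = -1/(8*t) (x(t) = -1/(4*(t + t)) = -1/(2*t)/4 = -1/(8*t))
(L + j(137, 146)) + x(29) = (-37803575 - 4*137*146) - ⅛/29 = (-37803575 - 80008) - ⅛*1/29 = -37883583 - 1/232 = -8788991257/232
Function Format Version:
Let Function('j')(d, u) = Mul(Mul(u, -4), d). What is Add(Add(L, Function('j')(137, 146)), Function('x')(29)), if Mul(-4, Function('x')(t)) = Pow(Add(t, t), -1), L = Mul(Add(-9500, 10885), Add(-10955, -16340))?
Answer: Rational(-8788991257, 232) ≈ -3.7884e+7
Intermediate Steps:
Function('j')(d, u) = Mul(-4, d, u) (Function('j')(d, u) = Mul(Mul(-4, u), d) = Mul(-4, d, u))
L = -37803575 (L = Mul(1385, -27295) = -37803575)
Function('x')(t) = Mul(Rational(-1, 8), Pow(t, -1)) (Function('x')(t) = Mul(Rational(-1, 4), Pow(Add(t, t), -1)) = Mul(Rational(-1, 4), Pow(Mul(2, t), -1)) = Mul(Rational(-1, 4), Mul(Rational(1, 2), Pow(t, -1))) = Mul(Rational(-1, 8), Pow(t, -1)))
Add(Add(L, Function('j')(137, 146)), Function('x')(29)) = Add(Add(-37803575, Mul(-4, 137, 146)), Mul(Rational(-1, 8), Pow(29, -1))) = Add(Add(-37803575, -80008), Mul(Rational(-1, 8), Rational(1, 29))) = Add(-37883583, Rational(-1, 232)) = Rational(-8788991257, 232)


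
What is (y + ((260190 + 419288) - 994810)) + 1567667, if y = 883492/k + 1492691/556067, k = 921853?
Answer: 641963856606244972/512612032151 ≈ 1.2523e+6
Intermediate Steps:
y = 1867322422387/512612032151 (y = 883492/921853 + 1492691/556067 = 1867322422387/512612032151 ≈ 3.6428)
(y + ((260190 + 419288) - 994810)) + 1567667 = (1867322422387/512612032151 + ((260190 + 419288) - 994810)) + 1567667 = (1867322422387/512612032151 + (679478 - 994810)) + 1567667 = (1867322422387/512612032151 - 315332) + 1567667 = -161641109999816745/512612032151 + 1567667 = 641963856606244972/512612032151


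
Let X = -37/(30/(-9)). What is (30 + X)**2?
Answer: 168921/100 ≈ 1689.2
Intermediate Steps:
X = 111/10 (X = -37/(30*(-1/9)) = -37/(-10/3) = -37*(-3/10) = 111/10 ≈ 11.100)
(30 + X)**2 = (30 + 111/10)**2 = (411/10)**2 = 168921/100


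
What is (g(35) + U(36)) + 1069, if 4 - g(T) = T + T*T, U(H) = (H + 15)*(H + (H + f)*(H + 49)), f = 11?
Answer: 205394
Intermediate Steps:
U(H) = (15 + H)*(H + (11 + H)*(49 + H)) (U(H) = (H + 15)*(H + (H + 11)*(H + 49)) = (15 + H)*(H + (11 + H)*(49 + H)))
g(T) = 4 - T - T² (g(T) = 4 - (T + T*T) = 4 - (T + T²) = 4 + (-T - T²) = 4 - T - T²)
(g(35) + U(36)) + 1069 = ((4 - 1*35 - 1*35²) + (8085 + 36³ + 76*36² + 1454*36)) + 1069 = ((4 - 35 - 1*1225) + (8085 + 46656 + 76*1296 + 52344)) + 1069 = ((4 - 35 - 1225) + (8085 + 46656 + 98496 + 52344)) + 1069 = (-1256 + 205581) + 1069 = 204325 + 1069 = 205394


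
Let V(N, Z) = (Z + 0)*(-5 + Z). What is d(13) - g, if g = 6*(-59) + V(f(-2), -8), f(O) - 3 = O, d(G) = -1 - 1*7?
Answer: 242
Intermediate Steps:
d(G) = -8 (d(G) = -1 - 7 = -8)
f(O) = 3 + O
V(N, Z) = Z*(-5 + Z)
g = -250 (g = 6*(-59) - 8*(-5 - 8) = -354 - 8*(-13) = -354 + 104 = -250)
d(13) - g = -8 - 1*(-250) = -8 + 250 = 242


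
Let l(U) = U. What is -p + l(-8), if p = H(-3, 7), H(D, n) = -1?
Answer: -7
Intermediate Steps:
p = -1
-p + l(-8) = -1*(-1) - 8 = 1 - 8 = -7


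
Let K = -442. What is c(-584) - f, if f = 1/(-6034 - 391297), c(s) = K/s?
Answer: 87810443/116020652 ≈ 0.75685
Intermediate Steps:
c(s) = -442/s
f = -1/397331 (f = 1/(-397331) = -1/397331 ≈ -2.5168e-6)
c(-584) - f = -442/(-584) - 1*(-1/397331) = -442*(-1/584) + 1/397331 = 221/292 + 1/397331 = 87810443/116020652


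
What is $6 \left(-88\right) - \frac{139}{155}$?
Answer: $- \frac{81979}{155} \approx -528.9$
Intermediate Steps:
$6 \left(-88\right) - \frac{139}{155} = -528 - 139 \cdot \frac{1}{155} = -528 - \frac{139}{155} = - \frac{81979}{155}$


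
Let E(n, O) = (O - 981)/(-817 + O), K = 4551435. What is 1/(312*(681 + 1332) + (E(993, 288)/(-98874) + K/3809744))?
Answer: 11070342685968/6952808371377811759 ≈ 1.5922e-6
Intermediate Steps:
E(n, O) = (-981 + O)/(-817 + O)
1/(312*(681 + 1332) + (E(993, 288)/(-98874) + K/3809744)) = 1/(312*(681 + 1332) + (((-981 + 288)/(-817 + 288))/(-98874) + 4551435/3809744)) = 1/(312*2013 + ((-693/(-529))*(-1/98874) + 4551435*(1/3809744))) = 1/(628056 + (-1/529*(-693)*(-1/98874) + 4551435/3809744)) = 1/(628056 + ((693/529)*(-1/98874) + 4551435/3809744)) = 1/(628056 + (-77/5811594 + 4551435/3809744)) = 1/(628056 + 13225399493551/11070342685968) = 1/(6952808371377811759/11070342685968) = 11070342685968/6952808371377811759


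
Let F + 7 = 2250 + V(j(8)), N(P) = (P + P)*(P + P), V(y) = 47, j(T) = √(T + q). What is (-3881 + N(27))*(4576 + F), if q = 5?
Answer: -6625690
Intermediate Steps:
j(T) = √(5 + T) (j(T) = √(T + 5) = √(5 + T))
N(P) = 4*P² (N(P) = (2*P)*(2*P) = 4*P²)
F = 2290 (F = -7 + (2250 + 47) = -7 + 2297 = 2290)
(-3881 + N(27))*(4576 + F) = (-3881 + 4*27²)*(4576 + 2290) = (-3881 + 4*729)*6866 = (-3881 + 2916)*6866 = -965*6866 = -6625690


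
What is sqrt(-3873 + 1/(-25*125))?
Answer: I*sqrt(60515630)/125 ≈ 62.233*I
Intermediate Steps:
sqrt(-3873 + 1/(-25*125)) = sqrt(-3873 + 1/(-3125)) = sqrt(-3873 - 1/3125) = sqrt(-12103126/3125) = I*sqrt(60515630)/125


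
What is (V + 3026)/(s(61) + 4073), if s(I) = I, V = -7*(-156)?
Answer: 2059/2067 ≈ 0.99613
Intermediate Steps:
V = 1092
(V + 3026)/(s(61) + 4073) = (1092 + 3026)/(61 + 4073) = 4118/4134 = 4118*(1/4134) = 2059/2067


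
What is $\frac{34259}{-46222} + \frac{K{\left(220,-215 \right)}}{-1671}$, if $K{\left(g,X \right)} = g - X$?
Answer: $- \frac{25784453}{25745654} \approx -1.0015$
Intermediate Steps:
$\frac{34259}{-46222} + \frac{K{\left(220,-215 \right)}}{-1671} = \frac{34259}{-46222} + \frac{220 - -215}{-1671} = 34259 \left(- \frac{1}{46222}\right) + \left(220 + 215\right) \left(- \frac{1}{1671}\right) = - \frac{34259}{46222} + 435 \left(- \frac{1}{1671}\right) = - \frac{34259}{46222} - \frac{145}{557} = - \frac{25784453}{25745654}$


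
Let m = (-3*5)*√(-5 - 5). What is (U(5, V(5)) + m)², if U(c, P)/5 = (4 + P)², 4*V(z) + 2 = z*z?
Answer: 57260025/256 - 114075*I*√10/8 ≈ 2.2367e+5 - 45092.0*I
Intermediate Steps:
V(z) = -½ + z²/4 (V(z) = -½ + (z*z)/4 = -½ + z²/4)
U(c, P) = 5*(4 + P)²
m = -15*I*√10 ≈ -47.434*I
(U(5, V(5)) + m)² = (5*(4 + (-½ + (¼)*5²))² - 15*I*√10)² = (5*(4 + (-½ + (¼)*25))² - 15*I*√10)² = (5*(4 + (-½ + 25/4))² - 15*I*√10)² = (5*(4 + 23/4)² - 15*I*√10)² = (5*(39/4)² - 15*I*√10)² = (5*(1521/16) - 15*I*√10)² = (7605/16 - 15*I*√10)²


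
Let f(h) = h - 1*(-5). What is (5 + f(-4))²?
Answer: 36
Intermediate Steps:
f(h) = 5 + h (f(h) = h + 5 = 5 + h)
(5 + f(-4))² = (5 + (5 - 4))² = (5 + 1)² = 6² = 36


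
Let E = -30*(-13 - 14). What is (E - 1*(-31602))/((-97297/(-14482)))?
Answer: 469390584/97297 ≈ 4824.3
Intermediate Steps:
E = 810 (E = -30*(-27) = 810)
(E - 1*(-31602))/((-97297/(-14482))) = (810 - 1*(-31602))/((-97297/(-14482))) = (810 + 31602)/((-97297*(-1/14482))) = 32412/(97297/14482) = 32412*(14482/97297) = 469390584/97297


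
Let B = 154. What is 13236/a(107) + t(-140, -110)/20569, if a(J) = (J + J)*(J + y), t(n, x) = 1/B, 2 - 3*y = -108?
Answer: 62890092721/146081408242 ≈ 0.43051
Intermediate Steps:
y = 110/3 (y = 2/3 - 1/3*(-108) = 2/3 + 36 = 110/3 ≈ 36.667)
t(n, x) = 1/154
a(J) = 2*J*(110/3 + J) (a(J) = (J + J)*(J + 110/3) = (2*J)*(110/3 + J) = 2*J*(110/3 + J))
13236/a(107) + t(-140, -110)/20569 = 13236/(((2/3)*107*(110 + 3*107))) + (1/154)/20569 = 13236/(((2/3)*107*(110 + 321))) + (1/154)*(1/20569) = 13236/(((2/3)*107*431)) + 1/3167626 = 13236/(92234/3) + 1/3167626 = 13236*(3/92234) + 1/3167626 = 19854/46117 + 1/3167626 = 62890092721/146081408242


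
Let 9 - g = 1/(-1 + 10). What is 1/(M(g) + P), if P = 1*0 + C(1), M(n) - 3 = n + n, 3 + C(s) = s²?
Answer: 9/169 ≈ 0.053254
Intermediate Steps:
C(s) = -3 + s²
g = 80/9 (g = 9 - 1/(-1 + 10) = 9 - 1/9 = 9 - 1*⅑ = 9 - ⅑ = 80/9 ≈ 8.8889)
M(n) = 3 + 2*n (M(n) = 3 + (n + n) = 3 + 2*n)
P = -2 (P = 1*0 + (-3 + 1²) = 0 + (-3 + 1) = 0 - 2 = -2)
1/(M(g) + P) = 1/((3 + 2*(80/9)) - 2) = 1/((3 + 160/9) - 2) = 1/(187/9 - 2) = 1/(169/9) = 9/169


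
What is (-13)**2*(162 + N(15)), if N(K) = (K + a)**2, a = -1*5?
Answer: 44278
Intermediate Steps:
a = -5
N(K) = (-5 + K)**2 (N(K) = (K - 5)**2 = (-5 + K)**2)
(-13)**2*(162 + N(15)) = (-13)**2*(162 + (-5 + 15)**2) = 169*(162 + 10**2) = 169*(162 + 100) = 169*262 = 44278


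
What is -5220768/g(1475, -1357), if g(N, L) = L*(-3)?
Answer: -1740256/1357 ≈ -1282.4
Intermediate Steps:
g(N, L) = -3*L
-5220768/g(1475, -1357) = -5220768/((-3*(-1357))) = -5220768/4071 = -5220768*1/4071 = -1740256/1357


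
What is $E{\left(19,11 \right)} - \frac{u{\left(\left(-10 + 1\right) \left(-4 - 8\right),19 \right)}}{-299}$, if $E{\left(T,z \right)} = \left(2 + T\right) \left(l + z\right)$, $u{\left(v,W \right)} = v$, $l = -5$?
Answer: $\frac{37782}{299} \approx 126.36$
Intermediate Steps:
$E{\left(T,z \right)} = \left(-5 + z\right) \left(2 + T\right)$ ($E{\left(T,z \right)} = \left(2 + T\right) \left(-5 + z\right) = \left(-5 + z\right) \left(2 + T\right)$)
$E{\left(19,11 \right)} - \frac{u{\left(\left(-10 + 1\right) \left(-4 - 8\right),19 \right)}}{-299} = \left(-10 - 95 + 2 \cdot 11 + 19 \cdot 11\right) - \frac{\left(-10 + 1\right) \left(-4 - 8\right)}{-299} = \left(-10 - 95 + 22 + 209\right) - \left(-9\right) \left(-12\right) \left(- \frac{1}{299}\right) = 126 - 108 \left(- \frac{1}{299}\right) = 126 - - \frac{108}{299} = 126 + \frac{108}{299} = \frac{37782}{299}$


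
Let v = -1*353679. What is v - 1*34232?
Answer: -387911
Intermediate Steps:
v = -353679
v - 1*34232 = -353679 - 1*34232 = -353679 - 34232 = -387911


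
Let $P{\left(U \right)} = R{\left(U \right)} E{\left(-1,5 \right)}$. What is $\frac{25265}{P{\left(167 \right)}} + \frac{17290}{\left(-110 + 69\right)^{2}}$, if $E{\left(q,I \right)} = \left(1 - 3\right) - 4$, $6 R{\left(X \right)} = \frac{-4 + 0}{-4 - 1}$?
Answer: $- \frac{212283165}{6724} \approx -31571.0$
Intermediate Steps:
$R{\left(X \right)} = \frac{2}{15}$ ($R{\left(X \right)} = \frac{\left(-4 + 0\right) \frac{1}{-4 - 1}}{6} = \frac{\left(-4\right) \frac{1}{-5}}{6} = \frac{\left(-4\right) \left(- \frac{1}{5}\right)}{6} = \frac{1}{6} \cdot \frac{4}{5} = \frac{2}{15}$)
$E{\left(q,I \right)} = -6$ ($E{\left(q,I \right)} = -2 - 4 = -6$)
$P{\left(U \right)} = - \frac{4}{5}$ ($P{\left(U \right)} = \frac{2}{15} \left(-6\right) = - \frac{4}{5}$)
$\frac{25265}{P{\left(167 \right)}} + \frac{17290}{\left(-110 + 69\right)^{2}} = \frac{25265}{- \frac{4}{5}} + \frac{17290}{\left(-110 + 69\right)^{2}} = 25265 \left(- \frac{5}{4}\right) + \frac{17290}{\left(-41\right)^{2}} = - \frac{126325}{4} + \frac{17290}{1681} = - \frac{212283165}{6724}$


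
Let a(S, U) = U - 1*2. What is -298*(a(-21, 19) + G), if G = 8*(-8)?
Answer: 14006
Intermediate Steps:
a(S, U) = -2 + U (a(S, U) = U - 2 = -2 + U)
G = -64
-298*(a(-21, 19) + G) = -298*((-2 + 19) - 64) = -298*(17 - 64) = -298*(-47) = 14006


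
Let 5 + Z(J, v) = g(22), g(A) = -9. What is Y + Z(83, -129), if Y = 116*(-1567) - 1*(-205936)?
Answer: 24150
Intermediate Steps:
Z(J, v) = -14 (Z(J, v) = -5 - 9 = -14)
Y = 24164 (Y = -181772 + 205936 = 24164)
Y + Z(83, -129) = 24164 - 14 = 24150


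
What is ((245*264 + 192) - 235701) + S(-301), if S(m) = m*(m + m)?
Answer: 10373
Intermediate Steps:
S(m) = 2*m² (S(m) = m*(2*m) = 2*m²)
((245*264 + 192) - 235701) + S(-301) = ((245*264 + 192) - 235701) + 2*(-301)² = ((64680 + 192) - 235701) + 2*90601 = (64872 - 235701) + 181202 = -170829 + 181202 = 10373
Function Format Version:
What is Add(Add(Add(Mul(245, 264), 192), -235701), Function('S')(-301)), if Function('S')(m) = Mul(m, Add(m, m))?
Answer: 10373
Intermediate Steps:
Function('S')(m) = Mul(2, Pow(m, 2)) (Function('S')(m) = Mul(m, Mul(2, m)) = Mul(2, Pow(m, 2)))
Add(Add(Add(Mul(245, 264), 192), -235701), Function('S')(-301)) = Add(Add(Add(Mul(245, 264), 192), -235701), Mul(2, Pow(-301, 2))) = Add(Add(Add(64680, 192), -235701), Mul(2, 90601)) = Add(Add(64872, -235701), 181202) = Add(-170829, 181202) = 10373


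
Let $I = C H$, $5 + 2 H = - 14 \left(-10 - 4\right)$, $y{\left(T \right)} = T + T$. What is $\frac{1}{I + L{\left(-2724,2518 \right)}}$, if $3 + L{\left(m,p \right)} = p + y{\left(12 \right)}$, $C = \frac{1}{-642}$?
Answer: $\frac{1284}{3259885} \approx 0.00039388$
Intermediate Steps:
$C = - \frac{1}{642} \approx -0.0015576$
$y{\left(T \right)} = 2 T$
$H = \frac{191}{2}$ ($H = - \frac{5}{2} + \frac{\left(-14\right) \left(-10 - 4\right)}{2} = - \frac{5}{2} + \frac{\left(-14\right) \left(-14\right)}{2} = - \frac{5}{2} + \frac{1}{2} \cdot 196 = - \frac{5}{2} + 98 = \frac{191}{2} \approx 95.5$)
$L{\left(m,p \right)} = 21 + p$ ($L{\left(m,p \right)} = -3 + \left(p + 2 \cdot 12\right) = -3 + \left(p + 24\right) = -3 + \left(24 + p\right) = 21 + p$)
$I = - \frac{191}{1284}$ ($I = \left(- \frac{1}{642}\right) \frac{191}{2} = - \frac{191}{1284} \approx -0.14875$)
$\frac{1}{I + L{\left(-2724,2518 \right)}} = \frac{1}{- \frac{191}{1284} + \left(21 + 2518\right)} = \frac{1}{- \frac{191}{1284} + 2539} = \frac{1}{\frac{3259885}{1284}} = \frac{1284}{3259885}$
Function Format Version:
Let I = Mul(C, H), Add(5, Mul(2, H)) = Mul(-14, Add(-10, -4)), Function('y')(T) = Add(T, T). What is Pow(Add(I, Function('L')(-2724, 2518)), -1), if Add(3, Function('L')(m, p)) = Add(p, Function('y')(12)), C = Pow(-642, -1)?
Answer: Rational(1284, 3259885) ≈ 0.00039388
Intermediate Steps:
C = Rational(-1, 642) ≈ -0.0015576
Function('y')(T) = Mul(2, T)
H = Rational(191, 2) (H = Add(Rational(-5, 2), Mul(Rational(1, 2), Mul(-14, Add(-10, -4)))) = Add(Rational(-5, 2), Mul(Rational(1, 2), Mul(-14, -14))) = Add(Rational(-5, 2), Mul(Rational(1, 2), 196)) = Add(Rational(-5, 2), 98) = Rational(191, 2) ≈ 95.500)
Function('L')(m, p) = Add(21, p) (Function('L')(m, p) = Add(-3, Add(p, Mul(2, 12))) = Add(-3, Add(p, 24)) = Add(-3, Add(24, p)) = Add(21, p))
I = Rational(-191, 1284) (I = Mul(Rational(-1, 642), Rational(191, 2)) = Rational(-191, 1284) ≈ -0.14875)
Pow(Add(I, Function('L')(-2724, 2518)), -1) = Pow(Add(Rational(-191, 1284), Add(21, 2518)), -1) = Pow(Add(Rational(-191, 1284), 2539), -1) = Pow(Rational(3259885, 1284), -1) = Rational(1284, 3259885)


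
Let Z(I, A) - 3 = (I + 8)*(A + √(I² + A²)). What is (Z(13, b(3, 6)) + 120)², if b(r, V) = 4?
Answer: 124434 + 8694*√185 ≈ 2.4269e+5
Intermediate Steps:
Z(I, A) = 3 + (8 + I)*(A + √(A² + I²)) (Z(I, A) = 3 + (I + 8)*(A + √(I² + A²)) = 3 + (8 + I)*(A + √(A² + I²)))
(Z(13, b(3, 6)) + 120)² = ((3 + 8*4 + 8*√(4² + 13²) + 4*13 + 13*√(4² + 13²)) + 120)² = ((3 + 32 + 8*√(16 + 169) + 52 + 13*√(16 + 169)) + 120)² = ((3 + 32 + 8*√185 + 52 + 13*√185) + 120)² = ((87 + 21*√185) + 120)² = (207 + 21*√185)²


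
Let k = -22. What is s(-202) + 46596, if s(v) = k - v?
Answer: 46776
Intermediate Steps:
s(v) = -22 - v
s(-202) + 46596 = (-22 - 1*(-202)) + 46596 = (-22 + 202) + 46596 = 180 + 46596 = 46776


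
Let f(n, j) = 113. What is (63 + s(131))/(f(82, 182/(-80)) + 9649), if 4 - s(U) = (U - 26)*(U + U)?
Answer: -27443/9762 ≈ -2.8112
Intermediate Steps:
s(U) = 4 - 2*U*(-26 + U) (s(U) = 4 - (U - 26)*(U + U) = 4 - (-26 + U)*2*U = 4 - 2*U*(-26 + U))
(63 + s(131))/(f(82, 182/(-80)) + 9649) = (63 + (4 - 2*131**2 + 52*131))/(113 + 9649) = (63 + (4 - 2*17161 + 6812))/9762 = (63 + (4 - 34322 + 6812))*(1/9762) = (63 - 27506)*(1/9762) = -27443*1/9762 = -27443/9762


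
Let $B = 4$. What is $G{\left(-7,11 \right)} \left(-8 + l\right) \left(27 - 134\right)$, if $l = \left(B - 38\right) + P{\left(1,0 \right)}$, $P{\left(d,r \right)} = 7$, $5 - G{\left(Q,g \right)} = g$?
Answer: $-22470$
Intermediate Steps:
$G{\left(Q,g \right)} = 5 - g$
$l = -27$ ($l = \left(4 - 38\right) + 7 = -34 + 7 = -27$)
$G{\left(-7,11 \right)} \left(-8 + l\right) \left(27 - 134\right) = \left(5 - 11\right) \left(-8 - 27\right) \left(27 - 134\right) = \left(5 - 11\right) \left(\left(-35\right) \left(-107\right)\right) = \left(-6\right) 3745 = -22470$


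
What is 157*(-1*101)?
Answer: -15857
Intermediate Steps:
157*(-1*101) = 157*(-101) = -15857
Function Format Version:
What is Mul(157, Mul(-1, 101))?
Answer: -15857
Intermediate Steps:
Mul(157, Mul(-1, 101)) = Mul(157, -101) = -15857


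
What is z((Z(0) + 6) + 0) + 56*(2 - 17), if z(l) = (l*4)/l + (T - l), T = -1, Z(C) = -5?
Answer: -838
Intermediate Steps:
z(l) = 3 - l (z(l) = (l*4)/l + (-1 - l) = (4*l)/l + (-1 - l) = 4 + (-1 - l) = 3 - l)
z((Z(0) + 6) + 0) + 56*(2 - 17) = (3 - ((-5 + 6) + 0)) + 56*(2 - 17) = (3 - (1 + 0)) + 56*(-15) = (3 - 1*1) - 840 = (3 - 1) - 840 = 2 - 840 = -838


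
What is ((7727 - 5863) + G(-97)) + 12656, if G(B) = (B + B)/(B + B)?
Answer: 14521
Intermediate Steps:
G(B) = 1 (G(B) = (2*B)/((2*B)) = (2*B)*(1/(2*B)) = 1)
((7727 - 5863) + G(-97)) + 12656 = ((7727 - 5863) + 1) + 12656 = (1864 + 1) + 12656 = 1865 + 12656 = 14521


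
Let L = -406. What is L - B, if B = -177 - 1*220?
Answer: -9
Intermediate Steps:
B = -397 (B = -177 - 220 = -397)
L - B = -406 - 1*(-397) = -406 + 397 = -9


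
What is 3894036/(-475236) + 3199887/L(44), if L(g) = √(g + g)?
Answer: -324503/39603 + 3199887*√22/44 ≈ 3.4110e+5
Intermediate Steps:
L(g) = √2*√g (L(g) = √(2*g) = √2*√g)
3894036/(-475236) + 3199887/L(44) = 3894036/(-475236) + 3199887/((√2*√44)) = 3894036*(-1/475236) + 3199887/((√2*(2*√11))) = -324503/39603 + 3199887/((2*√22)) = -324503/39603 + 3199887*(√22/44) = -324503/39603 + 3199887*√22/44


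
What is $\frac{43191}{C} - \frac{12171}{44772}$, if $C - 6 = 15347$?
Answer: $\frac{44791951}{17625244} \approx 2.5414$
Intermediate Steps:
$C = 15353$ ($C = 6 + 15347 = 15353$)
$\frac{43191}{C} - \frac{12171}{44772} = \frac{43191}{15353} - \frac{12171}{44772} = 43191 \cdot \frac{1}{15353} - \frac{4057}{14924} = \frac{43191}{15353} - \frac{4057}{14924} = \frac{44791951}{17625244}$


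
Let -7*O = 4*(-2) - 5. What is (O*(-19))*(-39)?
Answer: 9633/7 ≈ 1376.1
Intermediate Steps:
O = 13/7 (O = -(4*(-2) - 5)/7 = -(-8 - 5)/7 = -⅐*(-13) = 13/7 ≈ 1.8571)
(O*(-19))*(-39) = ((13/7)*(-19))*(-39) = -247/7*(-39) = 9633/7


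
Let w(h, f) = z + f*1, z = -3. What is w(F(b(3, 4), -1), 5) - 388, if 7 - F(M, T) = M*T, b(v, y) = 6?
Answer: -386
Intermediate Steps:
F(M, T) = 7 - M*T
w(h, f) = -3 + f (w(h, f) = -3 + f*1 = -3 + f)
w(F(b(3, 4), -1), 5) - 388 = (-3 + 5) - 388 = 2 - 388 = -386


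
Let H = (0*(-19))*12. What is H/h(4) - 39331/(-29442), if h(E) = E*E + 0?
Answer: 39331/29442 ≈ 1.3359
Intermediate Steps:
H = 0 (H = 0*12 = 0)
h(E) = E² (h(E) = E² + 0 = E²)
H/h(4) - 39331/(-29442) = 0/(4²) - 39331/(-29442) = 0/16 - 39331*(-1/29442) = 0*(1/16) + 39331/29442 = 0 + 39331/29442 = 39331/29442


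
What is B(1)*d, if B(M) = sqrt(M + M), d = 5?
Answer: 5*sqrt(2) ≈ 7.0711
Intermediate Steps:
B(M) = sqrt(2)*sqrt(M) (B(M) = sqrt(2*M) = sqrt(2)*sqrt(M))
B(1)*d = (sqrt(2)*sqrt(1))*5 = (sqrt(2)*1)*5 = sqrt(2)*5 = 5*sqrt(2)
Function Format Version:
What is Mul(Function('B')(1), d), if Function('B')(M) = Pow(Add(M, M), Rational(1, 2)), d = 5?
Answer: Mul(5, Pow(2, Rational(1, 2))) ≈ 7.0711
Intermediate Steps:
Function('B')(M) = Mul(Pow(2, Rational(1, 2)), Pow(M, Rational(1, 2))) (Function('B')(M) = Pow(Mul(2, M), Rational(1, 2)) = Mul(Pow(2, Rational(1, 2)), Pow(M, Rational(1, 2))))
Mul(Function('B')(1), d) = Mul(Mul(Pow(2, Rational(1, 2)), Pow(1, Rational(1, 2))), 5) = Mul(Mul(Pow(2, Rational(1, 2)), 1), 5) = Mul(Pow(2, Rational(1, 2)), 5) = Mul(5, Pow(2, Rational(1, 2)))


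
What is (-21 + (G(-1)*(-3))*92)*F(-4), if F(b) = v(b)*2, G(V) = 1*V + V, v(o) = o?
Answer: -4248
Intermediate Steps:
G(V) = 2*V (G(V) = V + V = 2*V)
F(b) = 2*b (F(b) = b*2 = 2*b)
(-21 + (G(-1)*(-3))*92)*F(-4) = (-21 + ((2*(-1))*(-3))*92)*(2*(-4)) = (-21 - 2*(-3)*92)*(-8) = (-21 + 6*92)*(-8) = (-21 + 552)*(-8) = 531*(-8) = -4248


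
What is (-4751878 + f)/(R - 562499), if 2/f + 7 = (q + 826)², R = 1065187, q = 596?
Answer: -2402165802651/254118460744 ≈ -9.4529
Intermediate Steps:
f = 2/2022077 (f = 2/(-7 + (596 + 826)²) = 2/(-7 + 1422²) = 2/(-7 + 2022084) = 2/2022077 ≈ 9.8908e-7)
(-4751878 + f)/(R - 562499) = (-4751878 + 2/2022077)/(1065187 - 562499) = -9608663210604/2022077/502688 = -9608663210604/2022077*1/502688 = -2402165802651/254118460744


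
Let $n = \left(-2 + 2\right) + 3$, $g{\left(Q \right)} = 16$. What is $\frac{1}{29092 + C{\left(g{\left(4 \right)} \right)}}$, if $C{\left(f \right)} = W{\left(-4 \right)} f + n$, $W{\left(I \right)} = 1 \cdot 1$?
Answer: $\frac{1}{29111} \approx 3.4351 \cdot 10^{-5}$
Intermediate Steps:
$W{\left(I \right)} = 1$
$n = 3$ ($n = 0 + 3 = 3$)
$C{\left(f \right)} = 3 + f$ ($C{\left(f \right)} = 1 f + 3 = f + 3 = 3 + f$)
$\frac{1}{29092 + C{\left(g{\left(4 \right)} \right)}} = \frac{1}{29092 + \left(3 + 16\right)} = \frac{1}{29092 + 19} = \frac{1}{29111}$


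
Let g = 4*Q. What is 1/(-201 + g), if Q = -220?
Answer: -1/1081 ≈ -0.00092507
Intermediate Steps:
g = -880 (g = 4*(-220) = -880)
1/(-201 + g) = 1/(-201 - 880) = 1/(-1081) = -1/1081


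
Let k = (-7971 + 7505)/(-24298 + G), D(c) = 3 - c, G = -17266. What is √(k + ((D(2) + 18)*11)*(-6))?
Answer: I*√541587128890/20782 ≈ 35.412*I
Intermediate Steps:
k = 233/20782 (k = (-7971 + 7505)/(-24298 - 17266) = -466/(-41564) = -466*(-1/41564) = 233/20782 ≈ 0.011212)
√(k + ((D(2) + 18)*11)*(-6)) = √(233/20782 + (((3 - 1*2) + 18)*11)*(-6)) = √(233/20782 + (((3 - 2) + 18)*11)*(-6)) = √(233/20782 + ((1 + 18)*11)*(-6)) = √(233/20782 + (19*11)*(-6)) = √(233/20782 + 209*(-6)) = √(233/20782 - 1254) = √(-26060395/20782) = I*√541587128890/20782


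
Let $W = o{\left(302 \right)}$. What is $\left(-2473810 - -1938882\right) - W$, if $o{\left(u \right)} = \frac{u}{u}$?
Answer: $-534929$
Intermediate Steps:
$o{\left(u \right)} = 1$
$W = 1$
$\left(-2473810 - -1938882\right) - W = \left(-2473810 - -1938882\right) - 1 = \left(-2473810 + 1938882\right) - 1 = -534928 - 1 = -534929$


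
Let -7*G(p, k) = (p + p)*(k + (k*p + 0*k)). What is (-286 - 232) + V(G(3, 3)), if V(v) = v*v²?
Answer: -550922/343 ≈ -1606.2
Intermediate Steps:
G(p, k) = -2*p*(k + k*p)/7 (G(p, k) = -(p + p)*(k + (k*p + 0*k))/7 = -2*p*(k + (k*p + 0))/7 = -2*p*(k + k*p)/7)
V(v) = v³
(-286 - 232) + V(G(3, 3)) = (-286 - 232) + (-2/7*3*3*(1 + 3))³ = -518 + (-2/7*3*3*4)³ = -518 + (-72/7)³ = -518 - 373248/343 = -550922/343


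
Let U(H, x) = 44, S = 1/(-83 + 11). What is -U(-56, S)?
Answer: -44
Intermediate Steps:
S = -1/72 (S = 1/(-72) = -1/72 ≈ -0.013889)
-U(-56, S) = -1*44 = -44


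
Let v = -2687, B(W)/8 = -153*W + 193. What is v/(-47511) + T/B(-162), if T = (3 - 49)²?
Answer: 159370465/2373554538 ≈ 0.067144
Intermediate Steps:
B(W) = 1544 - 1224*W (B(W) = 8*(-153*W + 193) = 8*(193 - 153*W) = 1544 - 1224*W)
T = 2116 (T = (-46)² = 2116)
v/(-47511) + T/B(-162) = -2687/(-47511) + 2116/(1544 - 1224*(-162)) = -2687*(-1/47511) + 2116/(1544 + 198288) = 2687/47511 + 2116/199832 = 2687/47511 + 2116*(1/199832) = 2687/47511 + 529/49958 = 159370465/2373554538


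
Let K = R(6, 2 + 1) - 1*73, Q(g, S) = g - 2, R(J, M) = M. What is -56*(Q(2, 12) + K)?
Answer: 3920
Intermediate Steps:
Q(g, S) = -2 + g
K = -70 (K = (2 + 1) - 1*73 = 3 - 73 = -70)
-56*(Q(2, 12) + K) = -56*((-2 + 2) - 70) = -56*(0 - 70) = -56*(-70) = 3920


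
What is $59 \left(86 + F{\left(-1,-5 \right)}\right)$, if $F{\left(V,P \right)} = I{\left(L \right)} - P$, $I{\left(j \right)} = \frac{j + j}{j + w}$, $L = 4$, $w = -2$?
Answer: $5605$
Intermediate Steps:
$I{\left(j \right)} = \frac{2 j}{-2 + j}$ ($I{\left(j \right)} = \frac{j + j}{j - 2} = \frac{2 j}{-2 + j}$)
$F{\left(V,P \right)} = 4 - P$ ($F{\left(V,P \right)} = 2 \cdot 4 \frac{1}{-2 + 4} - P = 2 \cdot 4 \cdot \frac{1}{2} - P = 4 - P$)
$59 \left(86 + F{\left(-1,-5 \right)}\right) = 59 \left(86 + \left(4 - -5\right)\right) = 59 \left(86 + \left(4 + 5\right)\right) = 59 \left(86 + 9\right) = 59 \cdot 95 = 5605$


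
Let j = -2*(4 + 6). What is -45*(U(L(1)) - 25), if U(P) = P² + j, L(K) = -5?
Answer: 900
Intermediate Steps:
j = -20 (j = -2*10 = -20)
U(P) = -20 + P² (U(P) = P² - 20 = -20 + P²)
-45*(U(L(1)) - 25) = -45*((-20 + (-5)²) - 25) = -45*((-20 + 25) - 25) = -45*(5 - 25) = -45*(-20) = 900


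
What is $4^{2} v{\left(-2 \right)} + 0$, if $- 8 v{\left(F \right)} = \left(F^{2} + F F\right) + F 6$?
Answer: $8$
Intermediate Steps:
$v{\left(F \right)} = - \frac{3 F}{4} - \frac{F^{2}}{4}$ ($v{\left(F \right)} = - \frac{\left(F^{2} + F F\right) + F 6}{8} = - \frac{\left(F^{2} + F^{2}\right) + 6 F}{8} = - \frac{2 F^{2} + 6 F}{8} = - \frac{3 F}{4} - \frac{F^{2}}{4}$)
$4^{2} v{\left(-2 \right)} + 0 = 4^{2} \left(\left(- \frac{1}{4}\right) \left(-2\right) \left(3 - 2\right)\right) + 0 = 16 \left(\left(- \frac{1}{4}\right) \left(-2\right) 1\right) + 0 = 16 \cdot \frac{1}{2} + 0 = 8 + 0 = 8$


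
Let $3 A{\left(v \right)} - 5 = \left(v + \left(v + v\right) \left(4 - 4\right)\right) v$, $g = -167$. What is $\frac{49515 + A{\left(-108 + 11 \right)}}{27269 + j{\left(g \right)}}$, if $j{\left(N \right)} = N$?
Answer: $\frac{17551}{9034} \approx 1.9428$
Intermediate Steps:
$A{\left(v \right)} = \frac{5}{3} + \frac{v^{2}}{3}$ ($A{\left(v \right)} = \frac{5}{3} + \frac{\left(v + \left(v + v\right) \left(4 - 4\right)\right) v}{3} = \frac{5}{3} + \frac{\left(v + 2 v 0\right) v}{3} = \frac{5}{3} + \frac{\left(v + 0\right) v}{3} = \frac{5}{3} + \frac{v v}{3} = \frac{5}{3} + \frac{v^{2}}{3}$)
$\frac{49515 + A{\left(-108 + 11 \right)}}{27269 + j{\left(g \right)}} = \frac{49515 + \left(\frac{5}{3} + \frac{\left(-108 + 11\right)^{2}}{3}\right)}{27269 - 167} = \frac{49515 + \left(\frac{5}{3} + \frac{\left(-97\right)^{2}}{3}\right)}{27102} = \left(49515 + \left(\frac{5}{3} + \frac{1}{3} \cdot 9409\right)\right) \frac{1}{27102} = \left(49515 + \left(\frac{5}{3} + \frac{9409}{3}\right)\right) \frac{1}{27102} = \left(49515 + 3138\right) \frac{1}{27102} = 52653 \cdot \frac{1}{27102} = \frac{17551}{9034}$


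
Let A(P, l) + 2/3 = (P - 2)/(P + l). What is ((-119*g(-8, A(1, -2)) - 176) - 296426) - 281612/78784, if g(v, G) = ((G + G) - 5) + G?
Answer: -5832568099/19696 ≈ -2.9613e+5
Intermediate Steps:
A(P, l) = -2/3 + (-2 + P)/(P + l) (A(P, l) = -2/3 + (P - 2)/(P + l) = -2/3 + (-2 + P)/(P + l))
g(v, G) = -5 + 3*G (g(v, G) = (2*G - 5) + G = (-5 + 2*G) + G = -5 + 3*G)
((-119*g(-8, A(1, -2)) - 176) - 296426) - 281612/78784 = ((-119*(-5 + 3*((-6 + 1 - 2*(-2))/(3*(1 - 2)))) - 176) - 296426) - 281612/78784 = ((-119*(-5 + 3*((1/3)*(-6 + 1 + 4)/(-1))) - 176) - 296426) - 281612*1/78784 = ((-119*(-5 + 3*((1/3)*(-1)*(-1))) - 176) - 296426) - 70403/19696 = ((-119*(-5 + 3*(1/3)) - 176) - 296426) - 70403/19696 = ((-119*(-5 + 1) - 176) - 296426) - 70403/19696 = ((-119*(-4) - 176) - 296426) - 70403/19696 = ((476 - 176) - 296426) - 70403/19696 = (300 - 296426) - 70403/19696 = -296126 - 70403/19696 = -5832568099/19696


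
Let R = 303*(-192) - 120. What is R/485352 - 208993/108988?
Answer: -641599613/314866332 ≈ -2.0377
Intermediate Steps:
R = -58296 (R = -58176 - 120 = -58296)
R/485352 - 208993/108988 = -58296/485352 - 208993/108988 = -58296*1/485352 - 208993*1/108988 = -347/2889 - 208993/108988 = -641599613/314866332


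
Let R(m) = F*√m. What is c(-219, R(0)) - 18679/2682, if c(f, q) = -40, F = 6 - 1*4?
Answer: -125959/2682 ≈ -46.965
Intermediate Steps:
F = 2 (F = 6 - 4 = 2)
R(m) = 2*√m
c(-219, R(0)) - 18679/2682 = -40 - 18679/2682 = -125959/2682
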